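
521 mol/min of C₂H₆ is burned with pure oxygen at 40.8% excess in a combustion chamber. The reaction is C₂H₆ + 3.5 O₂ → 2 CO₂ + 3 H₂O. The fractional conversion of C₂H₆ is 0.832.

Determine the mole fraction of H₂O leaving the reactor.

Stoichiometric O₂ = 3.5 × 521 = 1824 mol/min; O₂ fed = 1824 × 1.408 = 2567 mol/min.
Fuel reacted = 0.832 × 521 → ξ = 433.5 mol/min.
Outlet (n = n₀ + ν ξ):
  C₂H₆: 521 − 1(433.5) = 87.53
  O₂: 2567 − 3.5(433.5) = 1050
  CO₂: 0 + 2(433.5) = 866.9
  H₂O: 0 + 3(433.5) = 1300
Total out = 3305 mol/min; y_H₂O = 1300 / 3305 = 0.3934.

0.393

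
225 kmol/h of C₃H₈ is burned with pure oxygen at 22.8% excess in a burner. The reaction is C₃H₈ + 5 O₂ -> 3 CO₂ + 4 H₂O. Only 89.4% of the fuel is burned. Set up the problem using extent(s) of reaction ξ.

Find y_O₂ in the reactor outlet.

0.208

Stoichiometric O₂ = 5 × 225 = 1125 kmol/h; O₂ fed = 1125 × 1.228 = 1382 kmol/h.
Fuel reacted = 0.894 × 225 → ξ = 201.2 kmol/h.
Outlet (n = n₀ + ν ξ):
  C₃H₈: 225 − 1(201.2) = 23.85
  O₂: 1382 − 5(201.2) = 375.8
  CO₂: 0 + 3(201.2) = 603.5
  H₂O: 0 + 4(201.2) = 804.6
Total out = 1808 kmol/h; y_O₂ = 375.8 / 1808 = 0.2079.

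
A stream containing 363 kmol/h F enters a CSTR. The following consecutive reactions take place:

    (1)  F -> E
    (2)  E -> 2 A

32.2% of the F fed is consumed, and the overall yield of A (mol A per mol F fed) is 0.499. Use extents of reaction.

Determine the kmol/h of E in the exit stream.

Conversion of F: F consumed = 1ξ₁ = 0.322 × 363 → ξ₁ = 116.9 kmol/h.
Yield of A: 2ξ₂ / 363 = 0.499 → ξ₂ = 90.57 kmol/h.
Outlet amounts (n = n₀ + Σ ν·ξ):
  F: 363 − 1(116.9) = 246.1
  E: 0 + 1(116.9) − 1(90.57) = 26.32
  A: 0 + 2(90.57) = 181.1

26.3 kmol/h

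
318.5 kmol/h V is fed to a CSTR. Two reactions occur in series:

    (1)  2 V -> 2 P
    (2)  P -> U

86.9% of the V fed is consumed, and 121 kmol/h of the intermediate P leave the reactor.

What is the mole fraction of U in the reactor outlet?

0.489

Conversion of V: V consumed = 2ξ₁ = 0.869 × 318.5 → ξ₁ = 138.4 kmol/h.
P balance: n_P = 0 + 2ξ₁ − 1ξ₂ = 121 → ξ₂ = (2·138.4 − 121)/1 = 155.8 kmol/h.
Outlet amounts (n = n₀ + Σ ν·ξ):
  V: 318.5 − 2(138.4) = 41.72
  P: 0 + 2(138.4) − 1(155.8) = 121
  U: 0 + 1(155.8) = 155.8
Total out = 318.5 kmol/h; y_U = 155.8 / 318.5 = 0.4891.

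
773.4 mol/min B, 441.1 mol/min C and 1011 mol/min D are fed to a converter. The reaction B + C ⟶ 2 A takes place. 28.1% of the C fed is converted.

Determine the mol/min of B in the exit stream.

649 mol/min

C reacted = 0.281 × 441.1 = 123.9 mol/min; ν_C = −1, so ξ = 123.9/1 = 123.9 mol/min.
Outlet amounts (n = n₀ + ν ξ):
  B: 773.4 − 1(123.9) = 649.5
  C: 441.1 − 1(123.9) = 317.2
  A: 0 + 2(123.9) = 247.9
  D: 1011 (inert)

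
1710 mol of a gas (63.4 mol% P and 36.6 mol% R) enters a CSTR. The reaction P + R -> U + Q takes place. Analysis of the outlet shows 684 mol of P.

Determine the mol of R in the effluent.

For P: n = n₀ − 1ξ → 684 = 1084 − 1ξ, giving ξ = 400.1 mol.
Outlet amounts (n = n₀ + ν ξ):
  P: 1084 − 1(400.1) = 684
  R: 625.9 − 1(400.1) = 225.7
  U: 0 + 1(400.1) = 400.1
  Q: 0 + 1(400.1) = 400.1

226 mol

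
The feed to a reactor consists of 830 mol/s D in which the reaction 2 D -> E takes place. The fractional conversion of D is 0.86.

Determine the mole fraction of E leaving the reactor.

0.754

D reacted = 0.86 × 830 = 713.8 mol/s; ν_D = −2, so ξ = 713.8/2 = 356.9 mol/s.
Outlet amounts (n = n₀ + ν ξ):
  D: 830 − 2(356.9) = 116.2
  E: 0 + 1(356.9) = 356.9
Total out = 473.1 mol/s; y_E = 356.9 / 473.1 = 0.7544.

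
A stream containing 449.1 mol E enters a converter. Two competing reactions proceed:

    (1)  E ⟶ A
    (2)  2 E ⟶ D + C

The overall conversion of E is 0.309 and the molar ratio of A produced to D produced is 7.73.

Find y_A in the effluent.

Conversion of E: E consumed = 0.309 × 449.1 = 138.8 mol = 1ξ₁ + 2ξ₂.
Selectivity: 1ξ₁ / (1ξ₂) = 7.73 → ξ₁ = 7.73 ξ₂.
Substitute: (1·7.73 + 2) ξ₂ = 138.8 → ξ₂ = 14.26 mol, ξ₁ = 110.2 mol.
Outlet amounts (n = n₀ + Σ ν·ξ):
  E: 449.1 − 1(110.2) − 2(14.26) = 310.3
  A: 0 + 1(110.2) = 110.2
  D: 0 + 1(14.26) = 14.26
  C: 0 + 1(14.26) = 14.26
Total out = 449.1 mol; y_A = 110.2 / 449.1 = 0.2455.

0.245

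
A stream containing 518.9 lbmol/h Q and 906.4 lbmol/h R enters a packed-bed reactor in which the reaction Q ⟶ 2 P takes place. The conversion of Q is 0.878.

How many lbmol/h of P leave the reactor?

Q reacted = 0.878 × 518.9 = 455.6 lbmol/h; ν_Q = −1, so ξ = 455.6/1 = 455.6 lbmol/h.
Outlet amounts (n = n₀ + ν ξ):
  Q: 518.9 − 1(455.6) = 63.31
  P: 0 + 2(455.6) = 911.2
  R: 906.4 (inert)

911 lbmol/h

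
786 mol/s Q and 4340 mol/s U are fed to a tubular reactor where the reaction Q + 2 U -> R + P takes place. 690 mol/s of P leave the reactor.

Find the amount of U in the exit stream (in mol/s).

2960 mol/s

For P: n = n₀ + 1ξ → 690 = 0 + 1ξ, giving ξ = 690 mol/s.
Outlet amounts (n = n₀ + ν ξ):
  Q: 786 − 1(690) = 96
  U: 4340 − 2(690) = 2960
  R: 0 + 1(690) = 690
  P: 0 + 1(690) = 690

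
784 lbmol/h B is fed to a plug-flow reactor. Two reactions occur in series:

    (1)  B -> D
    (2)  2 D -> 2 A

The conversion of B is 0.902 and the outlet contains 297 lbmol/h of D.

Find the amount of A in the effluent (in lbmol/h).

410 lbmol/h

Conversion of B: B consumed = 1ξ₁ = 0.902 × 784 → ξ₁ = 707.2 lbmol/h.
D balance: n_D = 0 + 1ξ₁ − 2ξ₂ = 297 → ξ₂ = (1·707.2 − 297)/2 = 205.1 lbmol/h.
Outlet amounts (n = n₀ + Σ ν·ξ):
  B: 784 − 1(707.2) = 76.83
  D: 0 + 1(707.2) − 2(205.1) = 297
  A: 0 + 2(205.1) = 410.2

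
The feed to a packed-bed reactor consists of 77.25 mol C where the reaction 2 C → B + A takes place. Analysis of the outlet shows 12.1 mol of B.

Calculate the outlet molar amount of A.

For B: n = n₀ + 1ξ → 12.1 = 0 + 1ξ, giving ξ = 12.1 mol.
Outlet amounts (n = n₀ + ν ξ):
  C: 77.25 − 2(12.1) = 53.05
  B: 0 + 1(12.1) = 12.1
  A: 0 + 1(12.1) = 12.1

12.1 mol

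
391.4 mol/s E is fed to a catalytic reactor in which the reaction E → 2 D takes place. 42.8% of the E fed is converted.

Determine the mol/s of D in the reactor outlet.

E reacted = 0.428 × 391.4 = 167.5 mol/s; ν_E = −1, so ξ = 167.5/1 = 167.5 mol/s.
Outlet amounts (n = n₀ + ν ξ):
  E: 391.4 − 1(167.5) = 223.9
  D: 0 + 2(167.5) = 335

335 mol/s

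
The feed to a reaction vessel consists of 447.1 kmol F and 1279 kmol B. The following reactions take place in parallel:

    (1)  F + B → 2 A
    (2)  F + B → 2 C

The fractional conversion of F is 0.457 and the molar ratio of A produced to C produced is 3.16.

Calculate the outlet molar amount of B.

Conversion of F: F consumed = 0.457 × 447.1 = 204.3 kmol = 1ξ₁ + 1ξ₂.
Selectivity: 2ξ₁ / (2ξ₂) = 3.16 → ξ₁ = 3.16 ξ₂.
Substitute: (1·3.16 + 1) ξ₂ = 204.3 → ξ₂ = 49.12 kmol, ξ₁ = 155.2 kmol.
Outlet amounts (n = n₀ + Σ ν·ξ):
  F: 447.1 − 1(155.2) − 1(49.12) = 242.8
  B: 1279 − 1(155.2) − 1(49.12) = 1075
  A: 0 + 2(155.2) = 310.4
  C: 0 + 2(49.12) = 98.23

1070 kmol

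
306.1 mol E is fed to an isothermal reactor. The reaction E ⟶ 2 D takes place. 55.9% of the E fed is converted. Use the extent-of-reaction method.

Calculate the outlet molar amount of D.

E reacted = 0.559 × 306.1 = 171.1 mol; ν_E = −1, so ξ = 171.1/1 = 171.1 mol.
Outlet amounts (n = n₀ + ν ξ):
  E: 306.1 − 1(171.1) = 135
  D: 0 + 2(171.1) = 342.2

342 mol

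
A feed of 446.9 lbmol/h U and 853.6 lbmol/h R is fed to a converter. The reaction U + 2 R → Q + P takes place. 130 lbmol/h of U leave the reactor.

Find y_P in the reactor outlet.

0.322

For U: n = n₀ − 1ξ → 130 = 446.9 − 1ξ, giving ξ = 316.9 lbmol/h.
Outlet amounts (n = n₀ + ν ξ):
  U: 446.9 − 1(316.9) = 130
  R: 853.6 − 2(316.9) = 219.8
  Q: 0 + 1(316.9) = 316.9
  P: 0 + 1(316.9) = 316.9
Total out = 983.6 lbmol/h; y_P = 316.9 / 983.6 = 0.3222.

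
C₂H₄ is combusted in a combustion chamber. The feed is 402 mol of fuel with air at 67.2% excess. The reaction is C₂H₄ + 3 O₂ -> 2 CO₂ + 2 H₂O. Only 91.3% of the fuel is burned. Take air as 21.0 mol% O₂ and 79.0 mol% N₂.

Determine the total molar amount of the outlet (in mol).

Stoichiometric O₂ = 3 × 402 = 1206 mol; O₂ fed = 1206 × 1.672 = 2016 mol.
N₂ fed = 2016 × 79/21 = 7586 mol.
Fuel reacted = 0.913 × 402 → ξ = 367 mol.
Outlet (n = n₀ + ν ξ):
  C₂H₄: 402 − 1(367) = 34.97
  O₂: 2016 − 3(367) = 915.4
  N₂: 7586 (inert)
  CO₂: 0 + 2(367) = 734.1
  H₂O: 0 + 2(367) = 734.1
Total out = 34.97 + 915.4 + 7586 + 734.1 + 734.1 = 10000 mol.

10000 mol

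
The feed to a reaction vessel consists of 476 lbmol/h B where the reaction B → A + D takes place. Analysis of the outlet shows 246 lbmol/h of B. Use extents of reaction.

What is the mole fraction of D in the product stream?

0.326

For B: n = n₀ − 1ξ → 246 = 476 − 1ξ, giving ξ = 230 lbmol/h.
Outlet amounts (n = n₀ + ν ξ):
  B: 476 − 1(230) = 246
  A: 0 + 1(230) = 230
  D: 0 + 1(230) = 230
Total out = 706 lbmol/h; y_D = 230 / 706 = 0.3258.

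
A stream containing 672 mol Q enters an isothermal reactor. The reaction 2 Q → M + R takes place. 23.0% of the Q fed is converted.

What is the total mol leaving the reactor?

672 mol

Q reacted = 0.23 × 672 = 154.6 mol; ν_Q = −2, so ξ = 154.6/2 = 77.28 mol.
Outlet amounts (n = n₀ + ν ξ):
  Q: 672 − 2(77.28) = 517.4
  M: 0 + 1(77.28) = 77.28
  R: 0 + 1(77.28) = 77.28
Total out = 517.4 + 77.28 + 77.28 = 672 mol.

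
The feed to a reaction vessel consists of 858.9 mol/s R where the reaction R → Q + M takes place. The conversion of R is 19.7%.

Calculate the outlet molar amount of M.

R reacted = 0.197 × 858.9 = 169.2 mol/s; ν_R = −1, so ξ = 169.2/1 = 169.2 mol/s.
Outlet amounts (n = n₀ + ν ξ):
  R: 858.9 − 1(169.2) = 689.7
  Q: 0 + 1(169.2) = 169.2
  M: 0 + 1(169.2) = 169.2

169 mol/s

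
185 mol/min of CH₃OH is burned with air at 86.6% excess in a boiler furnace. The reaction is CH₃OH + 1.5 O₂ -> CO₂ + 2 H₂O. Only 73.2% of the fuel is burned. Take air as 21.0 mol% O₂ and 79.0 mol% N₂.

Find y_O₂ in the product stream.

Stoichiometric O₂ = 1.5 × 185 = 277.5 mol/min; O₂ fed = 277.5 × 1.866 = 517.8 mol/min.
N₂ fed = 517.8 × 79/21 = 1948 mol/min.
Fuel reacted = 0.732 × 185 → ξ = 135.4 mol/min.
Outlet (n = n₀ + ν ξ):
  CH₃OH: 185 − 1(135.4) = 49.58
  O₂: 517.8 − 1.5(135.4) = 314.7
  N₂: 1948 (inert)
  CO₂: 0 + 1(135.4) = 135.4
  H₂O: 0 + 2(135.4) = 270.8
Total out = 2718 mol/min; y_O₂ = 314.7 / 2718 = 0.1158.

0.116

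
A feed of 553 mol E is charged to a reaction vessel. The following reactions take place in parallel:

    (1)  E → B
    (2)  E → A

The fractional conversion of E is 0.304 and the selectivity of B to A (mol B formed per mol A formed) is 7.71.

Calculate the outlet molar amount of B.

149 mol

Conversion of E: E consumed = 0.304 × 553 = 168.1 mol = 1ξ₁ + 1ξ₂.
Selectivity: 1ξ₁ / (1ξ₂) = 7.71 → ξ₁ = 7.71 ξ₂.
Substitute: (1·7.71 + 1) ξ₂ = 168.1 → ξ₂ = 19.3 mol, ξ₁ = 148.8 mol.
Outlet amounts (n = n₀ + Σ ν·ξ):
  E: 553 − 1(148.8) − 1(19.3) = 384.9
  B: 0 + 1(148.8) = 148.8
  A: 0 + 1(19.3) = 19.3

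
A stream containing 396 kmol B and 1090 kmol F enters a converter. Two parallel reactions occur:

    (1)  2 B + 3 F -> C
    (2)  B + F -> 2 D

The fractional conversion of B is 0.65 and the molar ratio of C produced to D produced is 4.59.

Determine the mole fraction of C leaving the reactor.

Conversion of B: B consumed = 0.65 × 396 = 257.4 kmol = 2ξ₁ + 1ξ₂.
Selectivity: 1ξ₁ / (2ξ₂) = 4.59 → ξ₁ = 9.18 ξ₂.
Substitute: (2·9.18 + 1) ξ₂ = 257.4 → ξ₂ = 13.3 kmol, ξ₁ = 122.1 kmol.
Outlet amounts (n = n₀ + Σ ν·ξ):
  B: 396 − 2(122.1) − 1(13.3) = 138.6
  F: 1090 − 3(122.1) − 1(13.3) = 710.5
  C: 0 + 1(122.1) = 122.1
  D: 0 + 2(13.3) = 26.59
Total out = 997.8 kmol; y_C = 122.1 / 997.8 = 0.1223.

0.122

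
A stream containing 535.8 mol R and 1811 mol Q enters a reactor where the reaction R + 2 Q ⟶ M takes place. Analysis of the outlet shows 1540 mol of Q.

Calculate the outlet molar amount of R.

For Q: n = n₀ − 2ξ → 1540 = 1811 − 2ξ, giving ξ = 135.5 mol.
Outlet amounts (n = n₀ + ν ξ):
  R: 535.8 − 1(135.5) = 400.3
  Q: 1811 − 2(135.5) = 1540
  M: 0 + 1(135.5) = 135.5

400 mol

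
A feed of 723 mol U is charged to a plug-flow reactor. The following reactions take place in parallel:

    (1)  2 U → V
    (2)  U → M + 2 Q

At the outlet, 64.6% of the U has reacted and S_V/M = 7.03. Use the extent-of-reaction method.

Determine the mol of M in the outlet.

31 mol

Conversion of U: U consumed = 0.646 × 723 = 467.1 mol = 2ξ₁ + 1ξ₂.
Selectivity: 1ξ₁ / (1ξ₂) = 7.03 → ξ₁ = 7.03 ξ₂.
Substitute: (2·7.03 + 1) ξ₂ = 467.1 → ξ₂ = 31.01 mol, ξ₁ = 218 mol.
Outlet amounts (n = n₀ + Σ ν·ξ):
  U: 723 − 2(218) − 1(31.01) = 255.9
  V: 0 + 1(218) = 218
  M: 0 + 1(31.01) = 31.01
  Q: 0 + 2(31.01) = 62.03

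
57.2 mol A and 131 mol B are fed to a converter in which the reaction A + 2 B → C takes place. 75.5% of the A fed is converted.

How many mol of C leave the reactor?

43.2 mol

A reacted = 0.755 × 57.2 = 43.19 mol; ν_A = −1, so ξ = 43.19/1 = 43.19 mol.
Outlet amounts (n = n₀ + ν ξ):
  A: 57.2 − 1(43.19) = 14.01
  B: 131 − 2(43.19) = 44.63
  C: 0 + 1(43.19) = 43.19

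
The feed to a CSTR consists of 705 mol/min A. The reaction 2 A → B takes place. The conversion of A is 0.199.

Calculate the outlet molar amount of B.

A reacted = 0.199 × 705 = 140.3 mol/min; ν_A = −2, so ξ = 140.3/2 = 70.15 mol/min.
Outlet amounts (n = n₀ + ν ξ):
  A: 705 − 2(70.15) = 564.7
  B: 0 + 1(70.15) = 70.15

70.1 mol/min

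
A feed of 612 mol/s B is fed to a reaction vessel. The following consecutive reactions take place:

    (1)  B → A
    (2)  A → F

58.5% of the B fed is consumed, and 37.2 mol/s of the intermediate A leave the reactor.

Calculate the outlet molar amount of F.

Conversion of B: B consumed = 1ξ₁ = 0.585 × 612 → ξ₁ = 358 mol/s.
A balance: n_A = 0 + 1ξ₁ − 1ξ₂ = 37.2 → ξ₂ = (1·358 − 37.2)/1 = 320.8 mol/s.
Outlet amounts (n = n₀ + Σ ν·ξ):
  B: 612 − 1(358) = 254
  A: 0 + 1(358) − 1(320.8) = 37.2
  F: 0 + 1(320.8) = 320.8

321 mol/s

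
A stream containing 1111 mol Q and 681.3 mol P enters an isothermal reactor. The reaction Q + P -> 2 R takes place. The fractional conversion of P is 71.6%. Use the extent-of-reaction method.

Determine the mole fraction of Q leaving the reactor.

P reacted = 0.716 × 681.3 = 487.8 mol; ν_P = −1, so ξ = 487.8/1 = 487.8 mol.
Outlet amounts (n = n₀ + ν ξ):
  Q: 1111 − 1(487.8) = 623.2
  P: 681.3 − 1(487.8) = 193.5
  R: 0 + 2(487.8) = 975.6
Total out = 1792 mol; y_Q = 623.2 / 1792 = 0.3477.

0.348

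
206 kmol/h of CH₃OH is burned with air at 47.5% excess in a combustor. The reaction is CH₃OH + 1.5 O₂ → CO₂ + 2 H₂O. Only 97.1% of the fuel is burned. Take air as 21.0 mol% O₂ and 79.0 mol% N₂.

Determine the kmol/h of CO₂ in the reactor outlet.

200 kmol/h

Stoichiometric O₂ = 1.5 × 206 = 309 kmol/h; O₂ fed = 309 × 1.475 = 455.8 kmol/h.
N₂ fed = 455.8 × 79/21 = 1715 kmol/h.
Fuel reacted = 0.971 × 206 → ξ = 200 kmol/h.
Outlet (n = n₀ + ν ξ):
  CH₃OH: 206 − 1(200) = 5.974
  O₂: 455.8 − 1.5(200) = 155.7
  N₂: 1715 (inert)
  CO₂: 0 + 1(200) = 200
  H₂O: 0 + 2(200) = 400.1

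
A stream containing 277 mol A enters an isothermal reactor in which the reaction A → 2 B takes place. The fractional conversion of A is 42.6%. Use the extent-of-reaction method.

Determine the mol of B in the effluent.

A reacted = 0.426 × 277 = 118 mol; ν_A = −1, so ξ = 118/1 = 118 mol.
Outlet amounts (n = n₀ + ν ξ):
  A: 277 − 1(118) = 159
  B: 0 + 2(118) = 236

236 mol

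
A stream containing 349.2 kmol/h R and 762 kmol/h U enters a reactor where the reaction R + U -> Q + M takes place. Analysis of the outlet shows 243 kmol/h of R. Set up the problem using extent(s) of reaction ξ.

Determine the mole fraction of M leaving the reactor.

0.0956

For R: n = n₀ − 1ξ → 243 = 349.2 − 1ξ, giving ξ = 106.2 kmol/h.
Outlet amounts (n = n₀ + ν ξ):
  R: 349.2 − 1(106.2) = 243
  U: 762 − 1(106.2) = 655.8
  Q: 0 + 1(106.2) = 106.2
  M: 0 + 1(106.2) = 106.2
Total out = 1111 kmol/h; y_M = 106.2 / 1111 = 0.09557.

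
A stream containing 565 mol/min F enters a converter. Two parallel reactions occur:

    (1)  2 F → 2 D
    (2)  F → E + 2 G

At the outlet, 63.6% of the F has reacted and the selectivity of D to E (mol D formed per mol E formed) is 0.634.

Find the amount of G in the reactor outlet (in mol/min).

Conversion of F: F consumed = 0.636 × 565 = 359.3 mol/min = 2ξ₁ + 1ξ₂.
Selectivity: 2ξ₁ / (1ξ₂) = 0.634 → ξ₁ = 0.317 ξ₂.
Substitute: (2·0.317 + 1) ξ₂ = 359.3 → ξ₂ = 219.9 mol/min, ξ₁ = 69.71 mol/min.
Outlet amounts (n = n₀ + Σ ν·ξ):
  F: 565 − 2(69.71) − 1(219.9) = 205.7
  D: 0 + 2(69.71) = 139.4
  E: 0 + 1(219.9) = 219.9
  G: 0 + 2(219.9) = 439.8

440 mol/min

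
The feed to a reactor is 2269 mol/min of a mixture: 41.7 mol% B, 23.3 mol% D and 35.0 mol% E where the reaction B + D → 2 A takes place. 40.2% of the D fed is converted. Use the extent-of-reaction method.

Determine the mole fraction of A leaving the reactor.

0.187

D reacted = 0.402 × 528.7 = 212.5 mol/min; ν_D = −1, so ξ = 212.5/1 = 212.5 mol/min.
Outlet amounts (n = n₀ + ν ξ):
  B: 946.2 − 1(212.5) = 733.6
  D: 528.7 − 1(212.5) = 316.1
  A: 0 + 2(212.5) = 425.1
  E: 794.1 (inert)
Total out = 2269 mol/min; y_A = 425.1 / 2269 = 0.1873.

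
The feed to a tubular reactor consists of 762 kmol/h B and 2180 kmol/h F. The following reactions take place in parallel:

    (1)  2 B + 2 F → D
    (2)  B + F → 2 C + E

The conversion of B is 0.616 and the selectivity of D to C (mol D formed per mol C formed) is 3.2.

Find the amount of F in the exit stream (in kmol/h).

1710 kmol/h

Conversion of B: B consumed = 0.616 × 762 = 469.4 kmol/h = 2ξ₁ + 1ξ₂.
Selectivity: 1ξ₁ / (2ξ₂) = 3.2 → ξ₁ = 6.4 ξ₂.
Substitute: (2·6.4 + 1) ξ₂ = 469.4 → ξ₂ = 34.01 kmol/h, ξ₁ = 217.7 kmol/h.
Outlet amounts (n = n₀ + Σ ν·ξ):
  B: 762 − 2(217.7) − 1(34.01) = 292.6
  F: 2180 − 2(217.7) − 1(34.01) = 1711
  D: 0 + 1(217.7) = 217.7
  C: 0 + 2(34.01) = 68.03
  E: 0 + 1(34.01) = 34.01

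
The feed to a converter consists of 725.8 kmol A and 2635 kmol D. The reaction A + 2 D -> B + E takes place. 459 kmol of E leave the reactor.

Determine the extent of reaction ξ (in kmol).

ξ = 459 kmol

For E: n = n₀ + 1ξ → 459 = 0 + 1ξ, giving ξ = 459 kmol.
Outlet amounts (n = n₀ + ν ξ):
  A: 725.8 − 1(459) = 266.8
  D: 2635 − 2(459) = 1717
  B: 0 + 1(459) = 459
  E: 0 + 1(459) = 459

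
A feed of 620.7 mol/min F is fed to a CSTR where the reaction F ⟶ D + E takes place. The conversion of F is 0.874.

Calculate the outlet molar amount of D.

F reacted = 0.874 × 620.7 = 542.5 mol/min; ν_F = −1, so ξ = 542.5/1 = 542.5 mol/min.
Outlet amounts (n = n₀ + ν ξ):
  F: 620.7 − 1(542.5) = 78.21
  D: 0 + 1(542.5) = 542.5
  E: 0 + 1(542.5) = 542.5

542 mol/min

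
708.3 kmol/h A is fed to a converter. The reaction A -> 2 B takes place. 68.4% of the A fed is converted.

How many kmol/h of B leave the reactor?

969 kmol/h

A reacted = 0.684 × 708.3 = 484.5 kmol/h; ν_A = −1, so ξ = 484.5/1 = 484.5 kmol/h.
Outlet amounts (n = n₀ + ν ξ):
  A: 708.3 − 1(484.5) = 223.8
  B: 0 + 2(484.5) = 969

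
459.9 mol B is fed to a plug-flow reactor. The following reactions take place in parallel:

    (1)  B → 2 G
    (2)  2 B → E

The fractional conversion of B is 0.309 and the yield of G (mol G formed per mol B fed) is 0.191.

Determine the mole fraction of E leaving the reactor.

0.108

Yield of G: 2ξ₁ / 459.9 = 0.191 → ξ₁ = 43.92 mol.
Conversion of B: 1ξ₁ + 2ξ₂ = 0.309 × 459.9 = 142.1 → ξ₂ = 49.09 mol.
Outlet amounts (n = n₀ + Σ ν·ξ):
  B: 459.9 − 1(43.92) − 2(49.09) = 317.8
  G: 0 + 2(43.92) = 87.84
  E: 0 + 1(49.09) = 49.09
Total out = 454.7 mol; y_E = 49.09 / 454.7 = 0.108.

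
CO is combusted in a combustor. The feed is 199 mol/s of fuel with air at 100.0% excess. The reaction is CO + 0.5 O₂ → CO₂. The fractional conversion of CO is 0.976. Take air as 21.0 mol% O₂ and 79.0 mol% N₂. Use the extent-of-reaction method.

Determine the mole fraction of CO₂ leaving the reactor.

Stoichiometric O₂ = 0.5 × 199 = 99.5 mol/s; O₂ fed = 99.5 × 2.000 = 199 mol/s.
N₂ fed = 199 × 79/21 = 748.6 mol/s.
Fuel reacted = 0.976 × 199 → ξ = 194.2 mol/s.
Outlet (n = n₀ + ν ξ):
  CO: 199 − 1(194.2) = 4.776
  O₂: 199 − 0.5(194.2) = 101.9
  N₂: 748.6 (inert)
  CO₂: 0 + 1(194.2) = 194.2
Total out = 1050 mol/s; y_CO₂ = 194.2 / 1050 = 0.1851.

0.185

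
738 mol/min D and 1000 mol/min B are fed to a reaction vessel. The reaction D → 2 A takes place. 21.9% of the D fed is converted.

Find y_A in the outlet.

D reacted = 0.219 × 738 = 161.6 mol/min; ν_D = −1, so ξ = 161.6/1 = 161.6 mol/min.
Outlet amounts (n = n₀ + ν ξ):
  D: 738 − 1(161.6) = 576.4
  A: 0 + 2(161.6) = 323.2
  B: 1000 (inert)
Total out = 1900 mol/min; y_A = 323.2 / 1900 = 0.1702.

0.17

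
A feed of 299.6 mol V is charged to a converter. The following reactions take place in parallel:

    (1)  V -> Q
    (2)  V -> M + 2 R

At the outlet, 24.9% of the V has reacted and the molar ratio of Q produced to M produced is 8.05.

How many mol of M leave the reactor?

8.24 mol

Conversion of V: V consumed = 0.249 × 299.6 = 74.6 mol = 1ξ₁ + 1ξ₂.
Selectivity: 1ξ₁ / (1ξ₂) = 8.05 → ξ₁ = 8.05 ξ₂.
Substitute: (1·8.05 + 1) ξ₂ = 74.6 → ξ₂ = 8.243 mol, ξ₁ = 66.36 mol.
Outlet amounts (n = n₀ + Σ ν·ξ):
  V: 299.6 − 1(66.36) − 1(8.243) = 225
  Q: 0 + 1(66.36) = 66.36
  M: 0 + 1(8.243) = 8.243
  R: 0 + 2(8.243) = 16.49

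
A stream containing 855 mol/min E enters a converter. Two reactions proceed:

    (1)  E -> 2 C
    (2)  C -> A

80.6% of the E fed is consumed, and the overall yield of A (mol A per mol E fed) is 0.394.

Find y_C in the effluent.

0.674

Conversion of E: E consumed = 1ξ₁ = 0.806 × 855 → ξ₁ = 689.1 mol/min.
Yield of A: 1ξ₂ / 855 = 0.394 → ξ₂ = 336.9 mol/min.
Outlet amounts (n = n₀ + Σ ν·ξ):
  E: 855 − 1(689.1) = 165.9
  C: 0 + 2(689.1) − 1(336.9) = 1041
  A: 0 + 1(336.9) = 336.9
Total out = 1544 mol/min; y_C = 1041 / 1544 = 0.6744.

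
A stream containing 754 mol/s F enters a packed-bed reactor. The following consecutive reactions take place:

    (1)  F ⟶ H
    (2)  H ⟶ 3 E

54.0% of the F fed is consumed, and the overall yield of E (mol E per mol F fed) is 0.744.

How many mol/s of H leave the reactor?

220 mol/s

Conversion of F: F consumed = 1ξ₁ = 0.54 × 754 → ξ₁ = 407.2 mol/s.
Yield of E: 3ξ₂ / 754 = 0.744 → ξ₂ = 187 mol/s.
Outlet amounts (n = n₀ + Σ ν·ξ):
  F: 754 − 1(407.2) = 346.8
  H: 0 + 1(407.2) − 1(187) = 220.2
  E: 0 + 3(187) = 561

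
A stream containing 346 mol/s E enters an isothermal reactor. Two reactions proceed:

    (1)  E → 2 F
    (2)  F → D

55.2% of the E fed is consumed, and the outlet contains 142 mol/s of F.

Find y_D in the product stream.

Conversion of E: E consumed = 1ξ₁ = 0.552 × 346 → ξ₁ = 191 mol/s.
F balance: n_F = 0 + 2ξ₁ − 1ξ₂ = 142 → ξ₂ = (2·191 − 142)/1 = 240 mol/s.
Outlet amounts (n = n₀ + Σ ν·ξ):
  E: 346 − 1(191) = 155
  F: 0 + 2(191) − 1(240) = 142
  D: 0 + 1(240) = 240
Total out = 537 mol/s; y_D = 240 / 537 = 0.4469.

0.447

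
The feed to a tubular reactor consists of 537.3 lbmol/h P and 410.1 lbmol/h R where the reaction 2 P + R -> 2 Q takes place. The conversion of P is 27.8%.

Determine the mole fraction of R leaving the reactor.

P reacted = 0.278 × 537.3 = 149.4 lbmol/h; ν_P = −2, so ξ = 149.4/2 = 74.68 lbmol/h.
Outlet amounts (n = n₀ + ν ξ):
  P: 537.3 − 2(74.68) = 387.9
  R: 410.1 − 1(74.68) = 335.4
  Q: 0 + 2(74.68) = 149.4
Total out = 872.7 lbmol/h; y_R = 335.4 / 872.7 = 0.3843.

0.384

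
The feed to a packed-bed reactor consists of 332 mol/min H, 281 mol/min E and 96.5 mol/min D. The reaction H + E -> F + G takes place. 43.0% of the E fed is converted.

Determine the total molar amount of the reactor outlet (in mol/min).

710 mol/min

E reacted = 0.43 × 281 = 120.8 mol/min; ν_E = −1, so ξ = 120.8/1 = 120.8 mol/min.
Outlet amounts (n = n₀ + ν ξ):
  H: 332 − 1(120.8) = 211.2
  E: 281 − 1(120.8) = 160.2
  F: 0 + 1(120.8) = 120.8
  G: 0 + 1(120.8) = 120.8
  D: 96.5 (inert)
Total out = 211.2 + 160.2 + 120.8 + 120.8 + 96.5 = 709.5 mol/min.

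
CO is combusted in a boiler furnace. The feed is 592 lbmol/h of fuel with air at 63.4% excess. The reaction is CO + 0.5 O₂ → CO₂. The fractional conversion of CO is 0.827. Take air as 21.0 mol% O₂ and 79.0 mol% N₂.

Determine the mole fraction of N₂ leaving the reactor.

Stoichiometric O₂ = 0.5 × 592 = 296 lbmol/h; O₂ fed = 296 × 1.634 = 483.7 lbmol/h.
N₂ fed = 483.7 × 79/21 = 1819 lbmol/h.
Fuel reacted = 0.827 × 592 → ξ = 489.6 lbmol/h.
Outlet (n = n₀ + ν ξ):
  CO: 592 − 1(489.6) = 102.4
  O₂: 483.7 − 0.5(489.6) = 238.9
  N₂: 1819 (inert)
  CO₂: 0 + 1(489.6) = 489.6
Total out = 2650 lbmol/h; y_N₂ = 1819 / 2650 = 0.6865.

0.687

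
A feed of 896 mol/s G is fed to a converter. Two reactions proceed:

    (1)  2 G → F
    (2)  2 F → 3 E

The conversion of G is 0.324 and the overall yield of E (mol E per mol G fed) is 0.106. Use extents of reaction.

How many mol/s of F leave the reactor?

Conversion of G: G consumed = 2ξ₁ = 0.324 × 896 → ξ₁ = 145.2 mol/s.
Yield of E: 3ξ₂ / 896 = 0.106 → ξ₂ = 31.66 mol/s.
Outlet amounts (n = n₀ + Σ ν·ξ):
  G: 896 − 2(145.2) = 605.7
  F: 0 + 1(145.2) − 2(31.66) = 81.83
  E: 0 + 3(31.66) = 94.98

81.8 mol/s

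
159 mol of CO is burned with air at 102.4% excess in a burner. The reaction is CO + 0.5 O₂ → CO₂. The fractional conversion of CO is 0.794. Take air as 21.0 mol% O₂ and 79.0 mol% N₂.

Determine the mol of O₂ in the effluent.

Stoichiometric O₂ = 0.5 × 159 = 79.5 mol; O₂ fed = 79.5 × 2.024 = 160.9 mol.
N₂ fed = 160.9 × 79/21 = 605.3 mol.
Fuel reacted = 0.794 × 159 → ξ = 126.2 mol.
Outlet (n = n₀ + ν ξ):
  CO: 159 − 1(126.2) = 32.75
  O₂: 160.9 − 0.5(126.2) = 97.79
  N₂: 605.3 (inert)
  CO₂: 0 + 1(126.2) = 126.2

97.8 mol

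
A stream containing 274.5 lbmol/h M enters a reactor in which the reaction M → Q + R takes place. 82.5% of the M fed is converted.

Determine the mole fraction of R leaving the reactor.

0.452

M reacted = 0.825 × 274.5 = 226.5 lbmol/h; ν_M = −1, so ξ = 226.5/1 = 226.5 lbmol/h.
Outlet amounts (n = n₀ + ν ξ):
  M: 274.5 − 1(226.5) = 48.04
  Q: 0 + 1(226.5) = 226.5
  R: 0 + 1(226.5) = 226.5
Total out = 501 lbmol/h; y_R = 226.5 / 501 = 0.4521.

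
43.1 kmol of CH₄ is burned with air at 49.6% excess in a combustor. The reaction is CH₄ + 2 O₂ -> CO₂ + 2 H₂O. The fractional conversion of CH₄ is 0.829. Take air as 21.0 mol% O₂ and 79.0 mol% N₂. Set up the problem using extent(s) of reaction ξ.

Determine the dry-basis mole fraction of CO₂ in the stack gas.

0.061

Stoichiometric O₂ = 2 × 43.1 = 86.2 kmol; O₂ fed = 86.2 × 1.496 = 129 kmol.
N₂ fed = 129 × 79/21 = 485.1 kmol.
Fuel reacted = 0.829 × 43.1 → ξ = 35.73 kmol.
Outlet (n = n₀ + ν ξ):
  CH₄: 43.1 − 1(35.73) = 7.37
  O₂: 129 − 2(35.73) = 57.5
  N₂: 485.1 (inert)
  CO₂: 0 + 1(35.73) = 35.73
  H₂O: 0 + 2(35.73) = 71.46
Dry total = 585.7 kmol; y_CO₂ (dry) = 35.73 / 585.7 = 0.061.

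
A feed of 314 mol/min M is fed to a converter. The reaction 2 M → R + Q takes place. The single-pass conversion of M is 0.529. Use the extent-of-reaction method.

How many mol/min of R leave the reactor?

83.1 mol/min

M reacted = 0.529 × 314 = 166.1 mol/min; ν_M = −2, so ξ = 166.1/2 = 83.05 mol/min.
Outlet amounts (n = n₀ + ν ξ):
  M: 314 − 2(83.05) = 147.9
  R: 0 + 1(83.05) = 83.05
  Q: 0 + 1(83.05) = 83.05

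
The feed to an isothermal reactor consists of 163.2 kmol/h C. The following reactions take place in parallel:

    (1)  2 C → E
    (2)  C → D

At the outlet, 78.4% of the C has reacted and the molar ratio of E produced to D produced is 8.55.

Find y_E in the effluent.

0.588

Conversion of C: C consumed = 0.784 × 163.2 = 127.9 kmol/h = 2ξ₁ + 1ξ₂.
Selectivity: 1ξ₁ / (1ξ₂) = 8.55 → ξ₁ = 8.55 ξ₂.
Substitute: (2·8.55 + 1) ξ₂ = 127.9 → ξ₂ = 7.069 kmol/h, ξ₁ = 60.44 kmol/h.
Outlet amounts (n = n₀ + Σ ν·ξ):
  C: 163.2 − 2(60.44) − 1(7.069) = 35.25
  E: 0 + 1(60.44) = 60.44
  D: 0 + 1(7.069) = 7.069
Total out = 102.8 kmol/h; y_E = 60.44 / 102.8 = 0.5882.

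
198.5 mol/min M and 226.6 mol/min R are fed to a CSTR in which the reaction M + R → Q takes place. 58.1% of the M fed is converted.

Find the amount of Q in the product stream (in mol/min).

115 mol/min

M reacted = 0.581 × 198.5 = 115.3 mol/min; ν_M = −1, so ξ = 115.3/1 = 115.3 mol/min.
Outlet amounts (n = n₀ + ν ξ):
  M: 198.5 − 1(115.3) = 83.17
  R: 226.6 − 1(115.3) = 111.3
  Q: 0 + 1(115.3) = 115.3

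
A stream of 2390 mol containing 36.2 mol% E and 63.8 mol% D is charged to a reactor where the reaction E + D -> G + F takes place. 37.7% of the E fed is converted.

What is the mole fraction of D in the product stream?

0.502

E reacted = 0.377 × 865.2 = 326.2 mol; ν_E = −1, so ξ = 326.2/1 = 326.2 mol.
Outlet amounts (n = n₀ + ν ξ):
  E: 865.2 − 1(326.2) = 539
  D: 1525 − 1(326.2) = 1199
  G: 0 + 1(326.2) = 326.2
  F: 0 + 1(326.2) = 326.2
Total out = 2390 mol; y_D = 1199 / 2390 = 0.5015.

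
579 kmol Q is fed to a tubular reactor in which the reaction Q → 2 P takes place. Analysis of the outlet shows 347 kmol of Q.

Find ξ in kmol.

ξ = 232 kmol

For Q: n = n₀ − 1ξ → 347 = 579 − 1ξ, giving ξ = 232 kmol.
Outlet amounts (n = n₀ + ν ξ):
  Q: 579 − 1(232) = 347
  P: 0 + 2(232) = 464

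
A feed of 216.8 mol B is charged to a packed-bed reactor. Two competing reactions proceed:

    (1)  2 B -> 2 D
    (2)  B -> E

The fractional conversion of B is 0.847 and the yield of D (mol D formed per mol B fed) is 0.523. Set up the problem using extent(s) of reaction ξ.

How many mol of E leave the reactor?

Yield of D: 2ξ₁ / 216.8 = 0.523 → ξ₁ = 56.69 mol.
Conversion of B: 2ξ₁ + 1ξ₂ = 0.847 × 216.8 = 183.6 → ξ₂ = 70.24 mol.
Outlet amounts (n = n₀ + Σ ν·ξ):
  B: 216.8 − 2(56.69) − 1(70.24) = 33.17
  D: 0 + 2(56.69) = 113.4
  E: 0 + 1(70.24) = 70.24

70.2 mol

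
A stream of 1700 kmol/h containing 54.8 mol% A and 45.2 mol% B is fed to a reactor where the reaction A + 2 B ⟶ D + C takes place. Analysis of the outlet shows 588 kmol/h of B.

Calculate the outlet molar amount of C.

For B: n = n₀ − 2ξ → 588 = 768.4 − 2ξ, giving ξ = 90.2 kmol/h.
Outlet amounts (n = n₀ + ν ξ):
  A: 931.6 − 1(90.2) = 841.4
  B: 768.4 − 2(90.2) = 588
  D: 0 + 1(90.2) = 90.2
  C: 0 + 1(90.2) = 90.2

90.2 kmol/h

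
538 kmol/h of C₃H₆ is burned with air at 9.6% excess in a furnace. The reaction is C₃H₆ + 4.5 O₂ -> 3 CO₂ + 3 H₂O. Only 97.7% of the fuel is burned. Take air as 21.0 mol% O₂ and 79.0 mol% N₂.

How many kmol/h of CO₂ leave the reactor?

Stoichiometric O₂ = 4.5 × 538 = 2421 kmol/h; O₂ fed = 2421 × 1.096 = 2653 kmol/h.
N₂ fed = 2653 × 79/21 = 9982 kmol/h.
Fuel reacted = 0.977 × 538 → ξ = 525.6 kmol/h.
Outlet (n = n₀ + ν ξ):
  C₃H₆: 538 − 1(525.6) = 12.37
  O₂: 2653 − 4.5(525.6) = 288.1
  N₂: 9982 (inert)
  CO₂: 0 + 3(525.6) = 1577
  H₂O: 0 + 3(525.6) = 1577

1580 kmol/h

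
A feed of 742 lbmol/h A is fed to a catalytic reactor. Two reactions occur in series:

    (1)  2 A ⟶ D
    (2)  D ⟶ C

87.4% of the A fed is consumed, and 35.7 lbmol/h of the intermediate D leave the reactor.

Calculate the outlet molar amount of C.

Conversion of A: A consumed = 2ξ₁ = 0.874 × 742 → ξ₁ = 324.3 lbmol/h.
D balance: n_D = 0 + 1ξ₁ − 1ξ₂ = 35.7 → ξ₂ = (1·324.3 − 35.7)/1 = 288.6 lbmol/h.
Outlet amounts (n = n₀ + Σ ν·ξ):
  A: 742 − 2(324.3) = 93.49
  D: 0 + 1(324.3) − 1(288.6) = 35.7
  C: 0 + 1(288.6) = 288.6

289 lbmol/h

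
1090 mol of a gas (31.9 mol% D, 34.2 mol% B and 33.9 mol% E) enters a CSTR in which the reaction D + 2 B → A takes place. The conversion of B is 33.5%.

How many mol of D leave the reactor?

285 mol

B reacted = 0.335 × 372.8 = 124.9 mol; ν_B = −2, so ξ = 124.9/2 = 62.44 mol.
Outlet amounts (n = n₀ + ν ξ):
  D: 347.7 − 1(62.44) = 285.3
  B: 372.8 − 2(62.44) = 247.9
  A: 0 + 1(62.44) = 62.44
  E: 369.5 (inert)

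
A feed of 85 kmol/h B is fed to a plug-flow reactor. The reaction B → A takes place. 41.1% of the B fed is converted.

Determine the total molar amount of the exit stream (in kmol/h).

85 kmol/h

B reacted = 0.411 × 85 = 34.93 kmol/h; ν_B = −1, so ξ = 34.93/1 = 34.93 kmol/h.
Outlet amounts (n = n₀ + ν ξ):
  B: 85 − 1(34.93) = 50.07
  A: 0 + 1(34.93) = 34.93
Total out = 50.07 + 34.93 = 85 kmol/h.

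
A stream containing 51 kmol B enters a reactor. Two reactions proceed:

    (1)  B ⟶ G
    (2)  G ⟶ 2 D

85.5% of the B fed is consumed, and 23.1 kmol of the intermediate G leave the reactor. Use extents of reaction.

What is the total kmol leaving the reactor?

71.5 kmol

Conversion of B: B consumed = 1ξ₁ = 0.855 × 51 → ξ₁ = 43.6 kmol.
G balance: n_G = 0 + 1ξ₁ − 1ξ₂ = 23.1 → ξ₂ = (1·43.6 − 23.1)/1 = 20.5 kmol.
Outlet amounts (n = n₀ + Σ ν·ξ):
  B: 51 − 1(43.6) = 7.395
  G: 0 + 1(43.6) − 1(20.5) = 23.1
  D: 0 + 2(20.5) = 41.01
Total out = 7.395 + 23.1 + 41.01 = 71.5 kmol.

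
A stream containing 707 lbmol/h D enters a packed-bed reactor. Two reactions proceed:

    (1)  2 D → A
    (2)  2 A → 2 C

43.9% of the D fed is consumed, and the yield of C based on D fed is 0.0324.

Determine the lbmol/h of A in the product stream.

132 lbmol/h

Conversion of D: D consumed = 2ξ₁ = 0.439 × 707 → ξ₁ = 155.2 lbmol/h.
Yield of C: 2ξ₂ / 707 = 0.0324 → ξ₂ = 11.45 lbmol/h.
Outlet amounts (n = n₀ + Σ ν·ξ):
  D: 707 − 2(155.2) = 396.6
  A: 0 + 1(155.2) − 2(11.45) = 132.3
  C: 0 + 2(11.45) = 22.91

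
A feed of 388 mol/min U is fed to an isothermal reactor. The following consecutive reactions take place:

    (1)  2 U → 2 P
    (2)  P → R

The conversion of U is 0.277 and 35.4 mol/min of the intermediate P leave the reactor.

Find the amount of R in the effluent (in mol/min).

Conversion of U: U consumed = 2ξ₁ = 0.277 × 388 → ξ₁ = 53.74 mol/min.
P balance: n_P = 0 + 2ξ₁ − 1ξ₂ = 35.4 → ξ₂ = (2·53.74 − 35.4)/1 = 72.08 mol/min.
Outlet amounts (n = n₀ + Σ ν·ξ):
  U: 388 − 2(53.74) = 280.5
  P: 0 + 2(53.74) − 1(72.08) = 35.4
  R: 0 + 1(72.08) = 72.08

72.1 mol/min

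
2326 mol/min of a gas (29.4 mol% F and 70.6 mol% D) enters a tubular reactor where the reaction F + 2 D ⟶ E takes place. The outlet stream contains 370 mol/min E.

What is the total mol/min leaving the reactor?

For E: n = n₀ + 1ξ → 370 = 0 + 1ξ, giving ξ = 370 mol/min.
Outlet amounts (n = n₀ + ν ξ):
  F: 683.8 − 1(370) = 313.8
  D: 1642 − 2(370) = 902.2
  E: 0 + 1(370) = 370
Total out = 313.8 + 902.2 + 370 = 1586 mol/min.

1590 mol/min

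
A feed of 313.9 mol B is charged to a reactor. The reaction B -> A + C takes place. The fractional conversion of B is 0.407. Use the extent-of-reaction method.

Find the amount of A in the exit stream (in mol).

128 mol

B reacted = 0.407 × 313.9 = 127.8 mol; ν_B = −1, so ξ = 127.8/1 = 127.8 mol.
Outlet amounts (n = n₀ + ν ξ):
  B: 313.9 − 1(127.8) = 186.1
  A: 0 + 1(127.8) = 127.8
  C: 0 + 1(127.8) = 127.8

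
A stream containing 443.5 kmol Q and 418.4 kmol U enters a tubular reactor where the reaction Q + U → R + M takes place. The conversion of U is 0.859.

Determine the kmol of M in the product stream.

359 kmol

U reacted = 0.859 × 418.4 = 359.4 kmol; ν_U = −1, so ξ = 359.4/1 = 359.4 kmol.
Outlet amounts (n = n₀ + ν ξ):
  Q: 443.5 − 1(359.4) = 84.09
  U: 418.4 − 1(359.4) = 58.99
  R: 0 + 1(359.4) = 359.4
  M: 0 + 1(359.4) = 359.4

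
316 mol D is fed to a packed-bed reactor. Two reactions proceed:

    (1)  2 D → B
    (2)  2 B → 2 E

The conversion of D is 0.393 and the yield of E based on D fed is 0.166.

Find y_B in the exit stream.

Conversion of D: D consumed = 2ξ₁ = 0.393 × 316 → ξ₁ = 62.09 mol.
Yield of E: 2ξ₂ / 316 = 0.166 → ξ₂ = 26.23 mol.
Outlet amounts (n = n₀ + Σ ν·ξ):
  D: 316 − 2(62.09) = 191.8
  B: 0 + 1(62.09) − 2(26.23) = 9.638
  E: 0 + 2(26.23) = 52.46
Total out = 253.9 mol; y_B = 9.638 / 253.9 = 0.03796.

0.038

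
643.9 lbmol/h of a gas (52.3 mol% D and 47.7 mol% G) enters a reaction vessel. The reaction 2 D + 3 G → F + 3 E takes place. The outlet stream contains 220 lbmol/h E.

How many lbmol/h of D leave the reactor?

For E: n = n₀ + 3ξ → 220 = 0 + 3ξ, giving ξ = 73.33 lbmol/h.
Outlet amounts (n = n₀ + ν ξ):
  D: 336.8 − 2(73.33) = 190.1
  G: 307.1 − 3(73.33) = 87.14
  F: 0 + 1(73.33) = 73.33
  E: 0 + 3(73.33) = 220

190 lbmol/h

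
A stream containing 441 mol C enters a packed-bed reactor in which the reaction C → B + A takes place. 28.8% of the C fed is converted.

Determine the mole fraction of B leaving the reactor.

C reacted = 0.288 × 441 = 127 mol; ν_C = −1, so ξ = 127/1 = 127 mol.
Outlet amounts (n = n₀ + ν ξ):
  C: 441 − 1(127) = 314
  B: 0 + 1(127) = 127
  A: 0 + 1(127) = 127
Total out = 568 mol; y_B = 127 / 568 = 0.2236.

0.224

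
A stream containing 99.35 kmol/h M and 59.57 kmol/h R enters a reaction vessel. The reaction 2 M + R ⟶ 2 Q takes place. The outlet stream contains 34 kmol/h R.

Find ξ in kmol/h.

ξ = 25.6 kmol/h

For R: n = n₀ − 1ξ → 34 = 59.57 − 1ξ, giving ξ = 25.57 kmol/h.
Outlet amounts (n = n₀ + ν ξ):
  M: 99.35 − 2(25.57) = 48.21
  R: 59.57 − 1(25.57) = 34
  Q: 0 + 2(25.57) = 51.14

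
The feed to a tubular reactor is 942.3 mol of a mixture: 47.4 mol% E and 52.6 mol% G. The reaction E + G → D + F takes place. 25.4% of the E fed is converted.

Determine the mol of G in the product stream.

E reacted = 0.254 × 446.7 = 113.4 mol; ν_E = −1, so ξ = 113.4/1 = 113.4 mol.
Outlet amounts (n = n₀ + ν ξ):
  E: 446.7 − 1(113.4) = 333.2
  G: 495.6 − 1(113.4) = 382.2
  D: 0 + 1(113.4) = 113.4
  F: 0 + 1(113.4) = 113.4

382 mol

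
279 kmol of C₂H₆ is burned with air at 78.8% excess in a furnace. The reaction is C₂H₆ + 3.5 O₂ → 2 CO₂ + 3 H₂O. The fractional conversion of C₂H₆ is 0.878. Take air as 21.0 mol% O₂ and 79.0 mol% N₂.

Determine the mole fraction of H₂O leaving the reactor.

0.0843

Stoichiometric O₂ = 3.5 × 279 = 976.5 kmol; O₂ fed = 976.5 × 1.788 = 1746 kmol.
N₂ fed = 1746 × 79/21 = 6568 kmol.
Fuel reacted = 0.878 × 279 → ξ = 245 kmol.
Outlet (n = n₀ + ν ξ):
  C₂H₆: 279 − 1(245) = 34.04
  O₂: 1746 − 3.5(245) = 888.6
  N₂: 6568 (inert)
  CO₂: 0 + 2(245) = 489.9
  H₂O: 0 + 3(245) = 734.9
Total out = 8716 kmol; y_H₂O = 734.9 / 8716 = 0.08432.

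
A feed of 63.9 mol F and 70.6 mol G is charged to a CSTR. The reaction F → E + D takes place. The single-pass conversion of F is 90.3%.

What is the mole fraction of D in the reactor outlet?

F reacted = 0.903 × 63.9 = 57.7 mol; ν_F = −1, so ξ = 57.7/1 = 57.7 mol.
Outlet amounts (n = n₀ + ν ξ):
  F: 63.9 − 1(57.7) = 6.198
  E: 0 + 1(57.7) = 57.7
  D: 0 + 1(57.7) = 57.7
  G: 70.6 (inert)
Total out = 192.2 mol; y_D = 57.7 / 192.2 = 0.3002.

0.3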